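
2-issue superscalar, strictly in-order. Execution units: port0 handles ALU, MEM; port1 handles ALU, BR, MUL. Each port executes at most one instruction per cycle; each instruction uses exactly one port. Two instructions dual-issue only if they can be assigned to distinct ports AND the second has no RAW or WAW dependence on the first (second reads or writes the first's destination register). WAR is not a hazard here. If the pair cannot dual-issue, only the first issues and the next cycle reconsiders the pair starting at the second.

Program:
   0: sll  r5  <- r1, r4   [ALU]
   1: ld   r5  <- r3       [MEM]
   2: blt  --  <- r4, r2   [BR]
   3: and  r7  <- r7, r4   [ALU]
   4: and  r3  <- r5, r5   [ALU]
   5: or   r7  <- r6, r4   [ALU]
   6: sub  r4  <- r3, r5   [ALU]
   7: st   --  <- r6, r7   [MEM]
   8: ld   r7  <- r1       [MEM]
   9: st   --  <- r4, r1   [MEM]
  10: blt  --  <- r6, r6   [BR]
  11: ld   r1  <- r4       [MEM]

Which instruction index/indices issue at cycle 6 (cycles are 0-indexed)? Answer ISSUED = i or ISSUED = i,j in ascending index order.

[0] i0  sll  -- WAW r5
[1] i1/i2  ld;blt  -- dual
[2] i3/i4  and;and  -- dual
[3] i5/i6  or;sub  -- dual
[4] i7  st  -- no-port MEM/MEM
[5] i8  ld  -- no-port MEM/MEM
[6] i9/i10  st;blt  -- dual
[7] i11  ld  -- tail

ISSUED = 9,10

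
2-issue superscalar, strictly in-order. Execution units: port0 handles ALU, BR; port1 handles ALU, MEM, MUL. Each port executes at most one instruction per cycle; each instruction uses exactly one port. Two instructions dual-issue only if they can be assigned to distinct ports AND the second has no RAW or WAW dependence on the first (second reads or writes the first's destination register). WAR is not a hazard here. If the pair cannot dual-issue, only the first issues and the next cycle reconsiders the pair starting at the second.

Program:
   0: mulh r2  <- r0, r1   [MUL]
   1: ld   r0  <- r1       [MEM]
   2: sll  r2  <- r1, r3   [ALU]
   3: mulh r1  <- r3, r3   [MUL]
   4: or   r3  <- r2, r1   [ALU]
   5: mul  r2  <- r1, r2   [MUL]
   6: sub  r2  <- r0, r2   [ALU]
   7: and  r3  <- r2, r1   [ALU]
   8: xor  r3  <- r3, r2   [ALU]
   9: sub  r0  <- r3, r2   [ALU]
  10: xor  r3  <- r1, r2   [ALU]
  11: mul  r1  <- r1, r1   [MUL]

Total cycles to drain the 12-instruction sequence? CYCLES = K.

CYCLES = 9

c0: i0 mulh.MUL  no-port MUL/MEM
c1: i1&i2 ld.MEM/sll.ALU  2-wide
c2: i3 mulh.MUL  RAW r1
c3: i4&i5 or.ALU/mul.MUL  2-wide
c4: i6 sub.ALU  RAW r2
c5: i7 and.ALU  RAW+WAW r3
c6: i8 xor.ALU  RAW r3
c7: i9&i10 sub.ALU/xor.ALU  2-wide
c8: i11 mul.MUL  tail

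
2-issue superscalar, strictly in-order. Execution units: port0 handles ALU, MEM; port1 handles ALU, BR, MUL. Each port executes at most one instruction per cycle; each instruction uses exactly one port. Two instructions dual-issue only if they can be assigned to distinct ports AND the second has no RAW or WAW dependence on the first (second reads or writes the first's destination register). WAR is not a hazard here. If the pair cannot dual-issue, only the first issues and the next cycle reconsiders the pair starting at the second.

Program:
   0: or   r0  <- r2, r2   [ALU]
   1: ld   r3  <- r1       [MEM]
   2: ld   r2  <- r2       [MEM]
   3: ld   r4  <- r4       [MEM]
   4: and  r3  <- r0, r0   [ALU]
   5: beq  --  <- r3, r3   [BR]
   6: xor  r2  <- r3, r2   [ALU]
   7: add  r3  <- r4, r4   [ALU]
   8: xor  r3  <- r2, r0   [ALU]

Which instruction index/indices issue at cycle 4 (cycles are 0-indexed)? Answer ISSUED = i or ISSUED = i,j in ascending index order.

ISSUED = 7

[0] i0/i1  or+ld  -- pair
[1] i2  ld  -- no-port MEM/MEM
[2] i3/i4  ld+and  -- pair
[3] i5/i6  beq+xor  -- pair
[4] i7  add  -- WAW r3
[5] i8  xor  -- tail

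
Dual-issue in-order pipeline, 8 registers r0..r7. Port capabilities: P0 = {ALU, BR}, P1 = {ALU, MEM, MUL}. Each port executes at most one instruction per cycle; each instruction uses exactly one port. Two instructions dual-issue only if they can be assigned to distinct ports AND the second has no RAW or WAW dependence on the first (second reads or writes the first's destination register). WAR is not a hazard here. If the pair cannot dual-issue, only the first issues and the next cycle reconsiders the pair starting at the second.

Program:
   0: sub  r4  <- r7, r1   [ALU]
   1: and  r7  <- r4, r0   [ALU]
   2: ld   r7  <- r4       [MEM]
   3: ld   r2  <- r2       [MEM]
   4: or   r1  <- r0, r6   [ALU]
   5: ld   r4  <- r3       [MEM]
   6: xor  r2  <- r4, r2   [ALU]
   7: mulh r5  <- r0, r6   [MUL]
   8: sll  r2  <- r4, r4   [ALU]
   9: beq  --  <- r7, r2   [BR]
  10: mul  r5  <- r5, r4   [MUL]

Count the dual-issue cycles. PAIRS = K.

PAIRS = 3

c0: i0 sub  RAW r4
c1: i1 and  WAW r7
c2: i2 ld  no-port MEM/MEM
c3: i3,i4 ld;or  2-wide
c4: i5 ld  RAW r4
c5: i6,i7 xor;mulh  2-wide
c6: i8 sll  RAW r2
c7: i9,i10 beq;mul  2-wide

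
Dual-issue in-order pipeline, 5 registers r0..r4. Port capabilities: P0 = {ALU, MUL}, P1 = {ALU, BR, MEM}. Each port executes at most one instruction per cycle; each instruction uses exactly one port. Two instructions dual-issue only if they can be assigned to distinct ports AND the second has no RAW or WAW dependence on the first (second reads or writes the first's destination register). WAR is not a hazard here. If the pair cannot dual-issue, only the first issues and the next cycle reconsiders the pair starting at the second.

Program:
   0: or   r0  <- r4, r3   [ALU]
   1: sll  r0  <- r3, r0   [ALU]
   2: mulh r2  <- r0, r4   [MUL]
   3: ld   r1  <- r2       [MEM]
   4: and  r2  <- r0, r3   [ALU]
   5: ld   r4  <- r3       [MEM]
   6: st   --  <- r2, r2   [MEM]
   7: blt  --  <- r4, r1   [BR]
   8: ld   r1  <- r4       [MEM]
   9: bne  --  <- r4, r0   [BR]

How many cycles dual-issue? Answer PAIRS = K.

PAIRS = 1

0. or.ALU @i0  | RAW+WAW r0
1. sll.ALU @i1  | RAW r0
2. mulh.MUL @i2  | RAW r2
3. ld.MEM;and.ALU @i3/i4  | dual
4. ld.MEM @i5  | no-port MEM/MEM
5. st.MEM @i6  | no-port MEM/BR
6. blt.BR @i7  | no-port BR/MEM
7. ld.MEM @i8  | no-port MEM/BR
8. bne.BR @i9  | tail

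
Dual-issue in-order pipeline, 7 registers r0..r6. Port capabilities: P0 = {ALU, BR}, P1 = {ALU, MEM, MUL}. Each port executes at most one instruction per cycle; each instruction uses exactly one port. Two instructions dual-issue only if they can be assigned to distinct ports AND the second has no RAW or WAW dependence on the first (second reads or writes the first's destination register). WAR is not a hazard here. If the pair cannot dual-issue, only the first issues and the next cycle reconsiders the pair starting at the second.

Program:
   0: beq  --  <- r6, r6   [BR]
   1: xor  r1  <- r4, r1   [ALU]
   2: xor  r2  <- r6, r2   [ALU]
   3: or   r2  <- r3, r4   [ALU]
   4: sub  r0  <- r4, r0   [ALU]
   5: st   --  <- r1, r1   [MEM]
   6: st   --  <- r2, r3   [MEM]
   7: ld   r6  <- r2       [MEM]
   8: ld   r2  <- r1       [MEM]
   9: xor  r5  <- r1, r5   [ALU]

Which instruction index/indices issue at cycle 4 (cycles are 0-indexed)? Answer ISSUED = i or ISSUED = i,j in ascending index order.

t=0 i0,i1:beq.BR xor.ALU ; dual
t=1 i2:xor.ALU ; WAW r2
t=2 i3,i4:or.ALU sub.ALU ; dual
t=3 i5:st.MEM ; no-port MEM/MEM
t=4 i6:st.MEM ; no-port MEM/MEM
t=5 i7:ld.MEM ; no-port MEM/MEM
t=6 i8,i9:ld.MEM xor.ALU ; dual

ISSUED = 6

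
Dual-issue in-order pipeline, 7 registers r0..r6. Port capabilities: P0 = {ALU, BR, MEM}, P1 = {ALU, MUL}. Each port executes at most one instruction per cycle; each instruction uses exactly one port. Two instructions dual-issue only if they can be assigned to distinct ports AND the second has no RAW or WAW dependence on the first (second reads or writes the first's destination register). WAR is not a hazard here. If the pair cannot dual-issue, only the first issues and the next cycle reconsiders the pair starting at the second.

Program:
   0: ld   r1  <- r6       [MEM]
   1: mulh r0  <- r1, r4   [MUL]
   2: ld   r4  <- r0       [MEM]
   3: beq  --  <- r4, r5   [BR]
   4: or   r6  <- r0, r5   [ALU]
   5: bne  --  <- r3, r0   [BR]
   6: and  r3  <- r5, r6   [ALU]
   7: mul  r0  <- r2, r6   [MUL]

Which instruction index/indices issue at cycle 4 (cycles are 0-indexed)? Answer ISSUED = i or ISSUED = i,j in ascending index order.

#0 head=0: ld.MEM i0 RAW r1
#1 head=1: mulh.MUL i1 RAW r0
#2 head=2: ld.MEM i2 no-port MEM/BR
#3 head=3: beq.BR or.ALU i3+i4 pair
#4 head=5: bne.BR and.ALU i5+i6 pair
#5 head=7: mul.MUL i7 tail

ISSUED = 5,6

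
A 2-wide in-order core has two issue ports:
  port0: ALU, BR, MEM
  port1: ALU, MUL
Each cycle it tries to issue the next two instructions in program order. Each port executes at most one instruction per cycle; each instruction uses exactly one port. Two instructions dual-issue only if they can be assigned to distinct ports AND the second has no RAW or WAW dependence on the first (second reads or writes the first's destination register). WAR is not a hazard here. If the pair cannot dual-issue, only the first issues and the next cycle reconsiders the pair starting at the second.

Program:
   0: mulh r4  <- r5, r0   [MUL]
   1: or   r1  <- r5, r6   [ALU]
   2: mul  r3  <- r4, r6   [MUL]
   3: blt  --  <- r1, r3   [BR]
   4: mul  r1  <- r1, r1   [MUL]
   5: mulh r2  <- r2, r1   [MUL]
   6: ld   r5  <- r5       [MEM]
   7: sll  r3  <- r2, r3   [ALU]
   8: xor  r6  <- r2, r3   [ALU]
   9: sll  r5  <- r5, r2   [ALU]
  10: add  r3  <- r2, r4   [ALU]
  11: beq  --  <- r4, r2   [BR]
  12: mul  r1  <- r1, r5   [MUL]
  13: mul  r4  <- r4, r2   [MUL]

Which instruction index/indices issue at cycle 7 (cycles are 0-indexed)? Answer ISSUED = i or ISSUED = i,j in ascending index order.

ISSUED = 12

t=0 i0+i1:mulh.MUL/or.ALU ; pair
t=1 i2:mul.MUL ; RAW r3
t=2 i3+i4:blt.BR/mul.MUL ; pair
t=3 i5+i6:mulh.MUL/ld.MEM ; pair
t=4 i7:sll.ALU ; RAW r3
t=5 i8+i9:xor.ALU/sll.ALU ; pair
t=6 i10+i11:add.ALU/beq.BR ; pair
t=7 i12:mul.MUL ; no-port MUL/MUL
t=8 i13:mul.MUL ; tail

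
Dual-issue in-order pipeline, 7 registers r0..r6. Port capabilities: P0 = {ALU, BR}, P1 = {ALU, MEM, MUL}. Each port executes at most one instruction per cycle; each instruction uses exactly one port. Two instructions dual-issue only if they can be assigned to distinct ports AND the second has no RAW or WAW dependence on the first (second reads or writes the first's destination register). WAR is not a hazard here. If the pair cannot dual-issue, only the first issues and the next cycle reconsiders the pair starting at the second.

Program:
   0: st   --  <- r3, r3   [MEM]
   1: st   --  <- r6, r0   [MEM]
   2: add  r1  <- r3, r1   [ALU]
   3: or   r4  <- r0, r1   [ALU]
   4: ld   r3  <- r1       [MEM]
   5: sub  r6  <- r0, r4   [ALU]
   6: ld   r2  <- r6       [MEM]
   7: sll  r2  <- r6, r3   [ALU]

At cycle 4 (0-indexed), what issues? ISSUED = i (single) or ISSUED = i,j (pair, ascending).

[0] i0  st  -- no-port MEM/MEM
[1] i1+i2  st add  -- pair
[2] i3+i4  or ld  -- pair
[3] i5  sub  -- RAW r6
[4] i6  ld  -- WAW r2
[5] i7  sll  -- tail

ISSUED = 6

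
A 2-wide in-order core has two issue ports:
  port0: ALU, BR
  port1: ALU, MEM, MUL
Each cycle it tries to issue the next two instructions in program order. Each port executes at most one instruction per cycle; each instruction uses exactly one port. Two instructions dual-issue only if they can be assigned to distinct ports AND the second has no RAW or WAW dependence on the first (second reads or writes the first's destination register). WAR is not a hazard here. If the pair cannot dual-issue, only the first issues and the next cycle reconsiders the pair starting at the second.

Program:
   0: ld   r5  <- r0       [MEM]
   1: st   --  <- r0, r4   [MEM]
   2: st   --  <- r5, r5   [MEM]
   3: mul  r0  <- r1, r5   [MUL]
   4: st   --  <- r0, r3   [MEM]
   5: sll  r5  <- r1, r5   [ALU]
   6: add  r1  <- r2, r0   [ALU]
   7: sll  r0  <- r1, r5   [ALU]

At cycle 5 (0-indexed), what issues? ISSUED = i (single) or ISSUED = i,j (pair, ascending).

ISSUED = 6

c0: i0 ld  no-port MEM/MEM
c1: i1 st  no-port MEM/MEM
c2: i2 st  no-port MEM/MUL
c3: i3 mul  no-port MUL/MEM
c4: i4,i5 st sll  2-wide
c5: i6 add  RAW r1
c6: i7 sll  tail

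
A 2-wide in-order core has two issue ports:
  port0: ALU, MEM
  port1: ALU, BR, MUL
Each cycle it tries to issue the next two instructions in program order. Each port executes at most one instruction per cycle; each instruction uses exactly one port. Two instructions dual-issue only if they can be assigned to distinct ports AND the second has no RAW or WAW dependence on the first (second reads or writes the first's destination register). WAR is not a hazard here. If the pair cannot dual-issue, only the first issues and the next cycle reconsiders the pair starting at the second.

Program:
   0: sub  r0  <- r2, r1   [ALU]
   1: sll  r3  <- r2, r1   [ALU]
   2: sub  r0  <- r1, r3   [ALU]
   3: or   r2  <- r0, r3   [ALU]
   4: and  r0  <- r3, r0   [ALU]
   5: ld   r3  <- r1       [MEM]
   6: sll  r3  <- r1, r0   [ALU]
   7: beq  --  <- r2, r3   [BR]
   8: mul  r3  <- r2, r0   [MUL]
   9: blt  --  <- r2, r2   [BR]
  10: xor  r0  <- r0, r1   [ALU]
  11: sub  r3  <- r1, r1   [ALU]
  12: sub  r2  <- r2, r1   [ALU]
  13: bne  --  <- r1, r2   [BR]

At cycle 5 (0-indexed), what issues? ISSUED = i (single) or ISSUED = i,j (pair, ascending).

ISSUED = 7

[0] i0+i1  sub sll  -- dual
[1] i2  sub  -- RAW r0
[2] i3+i4  or and  -- dual
[3] i5  ld  -- WAW r3
[4] i6  sll  -- RAW r3
[5] i7  beq  -- no-port BR/MUL
[6] i8  mul  -- no-port MUL/BR
[7] i9+i10  blt xor  -- dual
[8] i11+i12  sub sub  -- dual
[9] i13  bne  -- tail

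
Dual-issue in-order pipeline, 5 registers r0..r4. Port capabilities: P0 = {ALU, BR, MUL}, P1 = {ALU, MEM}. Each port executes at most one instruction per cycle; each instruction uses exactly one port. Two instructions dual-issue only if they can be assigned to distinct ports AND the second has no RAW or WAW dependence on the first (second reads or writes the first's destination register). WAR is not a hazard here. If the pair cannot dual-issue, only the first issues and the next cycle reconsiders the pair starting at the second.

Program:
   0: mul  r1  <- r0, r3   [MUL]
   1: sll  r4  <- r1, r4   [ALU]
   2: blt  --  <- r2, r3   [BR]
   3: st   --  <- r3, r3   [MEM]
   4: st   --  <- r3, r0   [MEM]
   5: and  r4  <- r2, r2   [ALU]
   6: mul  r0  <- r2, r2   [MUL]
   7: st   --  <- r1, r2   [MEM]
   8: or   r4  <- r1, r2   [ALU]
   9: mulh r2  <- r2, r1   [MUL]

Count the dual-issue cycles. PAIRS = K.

t=0 i0:mul ; RAW r1
t=1 i1&i2:sll+blt ; dual
t=2 i3:st ; no-port MEM/MEM
t=3 i4&i5:st+and ; dual
t=4 i6&i7:mul+st ; dual
t=5 i8&i9:or+mulh ; dual

PAIRS = 4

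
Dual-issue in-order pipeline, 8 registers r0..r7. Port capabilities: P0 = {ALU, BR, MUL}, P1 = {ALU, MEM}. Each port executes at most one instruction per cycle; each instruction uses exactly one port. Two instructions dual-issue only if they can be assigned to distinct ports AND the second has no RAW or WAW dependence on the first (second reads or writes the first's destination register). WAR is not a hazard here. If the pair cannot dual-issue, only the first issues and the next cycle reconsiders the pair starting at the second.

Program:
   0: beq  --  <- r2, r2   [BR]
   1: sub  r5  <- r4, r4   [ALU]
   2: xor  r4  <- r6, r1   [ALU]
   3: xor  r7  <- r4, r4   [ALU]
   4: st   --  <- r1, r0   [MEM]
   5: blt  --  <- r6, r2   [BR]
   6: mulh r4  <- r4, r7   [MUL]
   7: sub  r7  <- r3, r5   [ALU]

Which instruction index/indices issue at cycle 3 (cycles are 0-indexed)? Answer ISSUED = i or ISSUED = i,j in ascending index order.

ISSUED = 5

0. beq.BR/sub.ALU @i0/i1  | 2-wide
1. xor.ALU @i2  | RAW r4
2. xor.ALU/st.MEM @i3/i4  | 2-wide
3. blt.BR @i5  | no-port BR/MUL
4. mulh.MUL/sub.ALU @i6/i7  | 2-wide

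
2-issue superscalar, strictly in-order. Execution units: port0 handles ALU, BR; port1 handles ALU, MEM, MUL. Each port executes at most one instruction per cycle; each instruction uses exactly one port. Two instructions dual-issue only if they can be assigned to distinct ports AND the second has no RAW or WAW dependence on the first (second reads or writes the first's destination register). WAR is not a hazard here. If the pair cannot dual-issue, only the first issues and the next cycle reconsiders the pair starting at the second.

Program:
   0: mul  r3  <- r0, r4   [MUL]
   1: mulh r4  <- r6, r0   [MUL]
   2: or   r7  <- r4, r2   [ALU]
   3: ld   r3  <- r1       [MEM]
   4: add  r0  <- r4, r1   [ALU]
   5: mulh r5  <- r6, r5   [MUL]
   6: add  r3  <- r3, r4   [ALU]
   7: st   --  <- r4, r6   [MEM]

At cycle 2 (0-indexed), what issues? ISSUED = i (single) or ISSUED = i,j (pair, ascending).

ISSUED = 2,3

0. mul.MUL @i0  | no-port MUL/MUL
1. mulh.MUL @i1  | RAW r4
2. or.ALU+ld.MEM @i2&i3  | 2-wide
3. add.ALU+mulh.MUL @i4&i5  | 2-wide
4. add.ALU+st.MEM @i6&i7  | 2-wide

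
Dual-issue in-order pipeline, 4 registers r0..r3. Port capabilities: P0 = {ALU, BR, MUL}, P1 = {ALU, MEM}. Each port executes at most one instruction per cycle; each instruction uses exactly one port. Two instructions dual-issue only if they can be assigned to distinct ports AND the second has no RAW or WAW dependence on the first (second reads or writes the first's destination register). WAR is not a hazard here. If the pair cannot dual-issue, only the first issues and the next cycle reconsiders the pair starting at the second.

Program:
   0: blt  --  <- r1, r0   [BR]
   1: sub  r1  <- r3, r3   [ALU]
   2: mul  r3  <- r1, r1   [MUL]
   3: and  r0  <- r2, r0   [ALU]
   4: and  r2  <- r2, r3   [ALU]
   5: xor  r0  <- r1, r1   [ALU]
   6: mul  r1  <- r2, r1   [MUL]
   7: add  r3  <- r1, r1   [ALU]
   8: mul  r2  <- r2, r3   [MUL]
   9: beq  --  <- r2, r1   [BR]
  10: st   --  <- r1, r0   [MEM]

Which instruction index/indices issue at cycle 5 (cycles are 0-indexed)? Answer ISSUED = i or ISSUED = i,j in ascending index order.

t=0 i0,i1:blt.BR/sub.ALU ; 2-wide
t=1 i2,i3:mul.MUL/and.ALU ; 2-wide
t=2 i4,i5:and.ALU/xor.ALU ; 2-wide
t=3 i6:mul.MUL ; RAW r1
t=4 i7:add.ALU ; RAW r3
t=5 i8:mul.MUL ; no-port MUL/BR
t=6 i9,i10:beq.BR/st.MEM ; 2-wide

ISSUED = 8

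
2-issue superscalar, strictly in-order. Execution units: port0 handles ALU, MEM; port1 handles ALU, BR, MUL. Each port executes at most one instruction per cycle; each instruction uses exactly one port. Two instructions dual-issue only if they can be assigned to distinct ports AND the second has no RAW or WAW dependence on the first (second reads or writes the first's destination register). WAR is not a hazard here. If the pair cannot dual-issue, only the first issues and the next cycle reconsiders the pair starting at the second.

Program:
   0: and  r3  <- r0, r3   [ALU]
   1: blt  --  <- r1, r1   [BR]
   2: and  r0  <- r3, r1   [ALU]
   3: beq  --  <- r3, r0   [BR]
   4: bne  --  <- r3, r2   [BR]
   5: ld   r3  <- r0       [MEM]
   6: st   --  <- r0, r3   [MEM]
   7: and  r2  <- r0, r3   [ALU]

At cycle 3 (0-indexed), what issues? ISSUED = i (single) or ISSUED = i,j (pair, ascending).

  cy0 -> i0/i1 (and blt) 2-wide
  cy1 -> i2 (and) RAW r0
  cy2 -> i3 (beq) no-port BR/BR
  cy3 -> i4/i5 (bne ld) 2-wide
  cy4 -> i6/i7 (st and) 2-wide

ISSUED = 4,5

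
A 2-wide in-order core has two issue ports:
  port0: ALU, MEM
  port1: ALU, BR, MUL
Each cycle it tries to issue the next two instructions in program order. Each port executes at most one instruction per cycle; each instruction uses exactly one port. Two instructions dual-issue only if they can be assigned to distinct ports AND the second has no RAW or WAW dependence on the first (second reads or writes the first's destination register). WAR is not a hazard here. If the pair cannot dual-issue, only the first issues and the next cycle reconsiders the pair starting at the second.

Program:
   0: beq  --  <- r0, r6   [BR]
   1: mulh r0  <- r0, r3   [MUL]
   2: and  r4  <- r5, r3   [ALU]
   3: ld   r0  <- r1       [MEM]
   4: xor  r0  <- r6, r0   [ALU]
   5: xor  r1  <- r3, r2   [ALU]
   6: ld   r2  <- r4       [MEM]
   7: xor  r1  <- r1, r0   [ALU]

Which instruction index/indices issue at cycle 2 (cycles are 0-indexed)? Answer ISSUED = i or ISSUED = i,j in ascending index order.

[0] i0  beq.BR  -- no-port BR/MUL
[1] i1,i2  mulh.MUL+and.ALU  -- dual
[2] i3  ld.MEM  -- RAW+WAW r0
[3] i4,i5  xor.ALU+xor.ALU  -- dual
[4] i6,i7  ld.MEM+xor.ALU  -- dual

ISSUED = 3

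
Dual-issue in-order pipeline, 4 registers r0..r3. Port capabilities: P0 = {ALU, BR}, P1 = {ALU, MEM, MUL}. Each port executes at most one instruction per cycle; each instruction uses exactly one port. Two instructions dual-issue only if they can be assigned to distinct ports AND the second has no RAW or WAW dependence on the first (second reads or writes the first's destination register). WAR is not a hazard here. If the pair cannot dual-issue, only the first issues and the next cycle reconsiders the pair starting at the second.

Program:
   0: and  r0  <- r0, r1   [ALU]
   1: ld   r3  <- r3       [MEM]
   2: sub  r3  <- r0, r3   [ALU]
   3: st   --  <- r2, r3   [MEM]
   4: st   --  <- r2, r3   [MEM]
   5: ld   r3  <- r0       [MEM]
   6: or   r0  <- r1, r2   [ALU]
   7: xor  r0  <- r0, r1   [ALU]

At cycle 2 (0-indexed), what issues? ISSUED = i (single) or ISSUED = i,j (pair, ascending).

#0 head=0: and+ld i0,i1 dual
#1 head=2: sub i2 RAW r3
#2 head=3: st i3 no-port MEM/MEM
#3 head=4: st i4 no-port MEM/MEM
#4 head=5: ld+or i5,i6 dual
#5 head=7: xor i7 tail

ISSUED = 3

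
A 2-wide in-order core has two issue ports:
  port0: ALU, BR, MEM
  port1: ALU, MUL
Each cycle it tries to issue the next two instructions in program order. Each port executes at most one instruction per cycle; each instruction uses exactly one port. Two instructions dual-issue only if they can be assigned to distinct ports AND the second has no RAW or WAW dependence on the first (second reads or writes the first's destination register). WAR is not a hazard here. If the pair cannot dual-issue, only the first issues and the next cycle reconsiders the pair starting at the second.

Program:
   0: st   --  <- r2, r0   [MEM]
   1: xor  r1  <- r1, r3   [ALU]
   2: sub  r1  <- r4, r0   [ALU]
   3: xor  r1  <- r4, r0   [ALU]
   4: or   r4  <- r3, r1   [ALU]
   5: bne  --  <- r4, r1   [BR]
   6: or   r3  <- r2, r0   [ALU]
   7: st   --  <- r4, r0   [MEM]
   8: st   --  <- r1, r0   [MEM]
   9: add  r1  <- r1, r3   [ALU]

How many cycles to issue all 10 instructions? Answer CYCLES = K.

[0] i0,i1  st.MEM/xor.ALU  -- dual
[1] i2  sub.ALU  -- WAW r1
[2] i3  xor.ALU  -- RAW r1
[3] i4  or.ALU  -- RAW r4
[4] i5,i6  bne.BR/or.ALU  -- dual
[5] i7  st.MEM  -- no-port MEM/MEM
[6] i8,i9  st.MEM/add.ALU  -- dual

CYCLES = 7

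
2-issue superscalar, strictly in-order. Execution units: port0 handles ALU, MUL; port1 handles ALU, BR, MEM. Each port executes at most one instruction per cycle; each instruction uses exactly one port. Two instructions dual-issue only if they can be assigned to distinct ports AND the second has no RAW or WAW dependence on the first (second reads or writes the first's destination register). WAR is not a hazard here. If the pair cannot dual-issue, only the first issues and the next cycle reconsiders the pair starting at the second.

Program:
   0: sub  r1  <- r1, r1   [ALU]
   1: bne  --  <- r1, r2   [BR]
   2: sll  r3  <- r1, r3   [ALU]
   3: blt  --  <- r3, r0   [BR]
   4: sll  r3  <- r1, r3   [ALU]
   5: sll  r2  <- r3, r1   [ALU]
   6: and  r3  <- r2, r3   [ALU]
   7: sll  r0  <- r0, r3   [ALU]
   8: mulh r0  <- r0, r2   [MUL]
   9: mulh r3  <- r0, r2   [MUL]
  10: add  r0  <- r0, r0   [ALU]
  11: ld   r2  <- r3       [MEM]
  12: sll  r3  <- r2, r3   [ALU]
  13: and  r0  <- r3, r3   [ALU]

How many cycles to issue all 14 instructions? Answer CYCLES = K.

  cy0 -> i0 (sub.ALU) RAW r1
  cy1 -> i1,i2 (bne.BR sll.ALU) pair
  cy2 -> i3,i4 (blt.BR sll.ALU) pair
  cy3 -> i5 (sll.ALU) RAW r2
  cy4 -> i6 (and.ALU) RAW r3
  cy5 -> i7 (sll.ALU) RAW+WAW r0
  cy6 -> i8 (mulh.MUL) no-port MUL/MUL
  cy7 -> i9,i10 (mulh.MUL add.ALU) pair
  cy8 -> i11 (ld.MEM) RAW r2
  cy9 -> i12 (sll.ALU) RAW r3
  cy10 -> i13 (and.ALU) tail

CYCLES = 11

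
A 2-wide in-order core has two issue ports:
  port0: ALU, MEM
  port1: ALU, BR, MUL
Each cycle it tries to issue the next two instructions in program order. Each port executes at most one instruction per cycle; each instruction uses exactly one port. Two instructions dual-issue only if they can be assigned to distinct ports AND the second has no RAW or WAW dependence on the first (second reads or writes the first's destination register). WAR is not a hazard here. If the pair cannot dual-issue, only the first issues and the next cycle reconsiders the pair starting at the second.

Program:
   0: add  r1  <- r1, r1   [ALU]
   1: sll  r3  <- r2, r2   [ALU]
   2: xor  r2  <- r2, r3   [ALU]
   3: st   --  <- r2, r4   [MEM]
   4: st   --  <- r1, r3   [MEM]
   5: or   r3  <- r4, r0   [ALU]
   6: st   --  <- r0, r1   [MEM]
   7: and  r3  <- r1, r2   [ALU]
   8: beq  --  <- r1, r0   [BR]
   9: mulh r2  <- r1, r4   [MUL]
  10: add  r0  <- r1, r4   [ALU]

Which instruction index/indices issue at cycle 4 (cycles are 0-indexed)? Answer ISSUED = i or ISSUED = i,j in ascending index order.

ISSUED = 6,7

  cy0 -> i0&i1 (add;sll) 2-wide
  cy1 -> i2 (xor) RAW r2
  cy2 -> i3 (st) no-port MEM/MEM
  cy3 -> i4&i5 (st;or) 2-wide
  cy4 -> i6&i7 (st;and) 2-wide
  cy5 -> i8 (beq) no-port BR/MUL
  cy6 -> i9&i10 (mulh;add) 2-wide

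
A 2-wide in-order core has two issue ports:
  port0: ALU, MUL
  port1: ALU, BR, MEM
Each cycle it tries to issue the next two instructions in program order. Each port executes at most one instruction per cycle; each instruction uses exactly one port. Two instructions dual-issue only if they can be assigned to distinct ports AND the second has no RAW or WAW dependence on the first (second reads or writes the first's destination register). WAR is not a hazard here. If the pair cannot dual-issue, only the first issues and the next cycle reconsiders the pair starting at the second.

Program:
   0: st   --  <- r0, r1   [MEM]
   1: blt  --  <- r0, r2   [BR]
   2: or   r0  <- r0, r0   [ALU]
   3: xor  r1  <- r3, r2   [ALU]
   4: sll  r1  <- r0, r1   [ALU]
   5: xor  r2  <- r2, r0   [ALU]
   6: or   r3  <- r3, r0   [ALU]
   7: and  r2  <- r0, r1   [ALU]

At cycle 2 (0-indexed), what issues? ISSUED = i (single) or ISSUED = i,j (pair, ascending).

ISSUED = 3

[0] i0  st.MEM  -- no-port MEM/BR
[1] i1+i2  blt.BR/or.ALU  -- pair
[2] i3  xor.ALU  -- RAW+WAW r1
[3] i4+i5  sll.ALU/xor.ALU  -- pair
[4] i6+i7  or.ALU/and.ALU  -- pair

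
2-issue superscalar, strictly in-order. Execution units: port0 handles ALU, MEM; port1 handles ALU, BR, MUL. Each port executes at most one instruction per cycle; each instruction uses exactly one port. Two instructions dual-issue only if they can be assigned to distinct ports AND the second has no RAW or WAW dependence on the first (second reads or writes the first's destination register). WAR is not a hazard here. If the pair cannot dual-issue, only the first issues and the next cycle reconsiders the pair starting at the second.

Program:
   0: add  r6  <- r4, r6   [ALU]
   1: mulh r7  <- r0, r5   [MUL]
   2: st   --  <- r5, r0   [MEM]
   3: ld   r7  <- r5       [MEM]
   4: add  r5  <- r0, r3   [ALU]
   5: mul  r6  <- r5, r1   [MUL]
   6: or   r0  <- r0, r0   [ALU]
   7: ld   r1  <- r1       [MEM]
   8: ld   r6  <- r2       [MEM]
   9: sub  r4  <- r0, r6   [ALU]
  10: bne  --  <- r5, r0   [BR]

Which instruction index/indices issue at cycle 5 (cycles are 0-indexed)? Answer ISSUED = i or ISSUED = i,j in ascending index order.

ISSUED = 8

0. add mulh @i0/i1  | pair
1. st @i2  | no-port MEM/MEM
2. ld add @i3/i4  | pair
3. mul or @i5/i6  | pair
4. ld @i7  | no-port MEM/MEM
5. ld @i8  | RAW r6
6. sub bne @i9/i10  | pair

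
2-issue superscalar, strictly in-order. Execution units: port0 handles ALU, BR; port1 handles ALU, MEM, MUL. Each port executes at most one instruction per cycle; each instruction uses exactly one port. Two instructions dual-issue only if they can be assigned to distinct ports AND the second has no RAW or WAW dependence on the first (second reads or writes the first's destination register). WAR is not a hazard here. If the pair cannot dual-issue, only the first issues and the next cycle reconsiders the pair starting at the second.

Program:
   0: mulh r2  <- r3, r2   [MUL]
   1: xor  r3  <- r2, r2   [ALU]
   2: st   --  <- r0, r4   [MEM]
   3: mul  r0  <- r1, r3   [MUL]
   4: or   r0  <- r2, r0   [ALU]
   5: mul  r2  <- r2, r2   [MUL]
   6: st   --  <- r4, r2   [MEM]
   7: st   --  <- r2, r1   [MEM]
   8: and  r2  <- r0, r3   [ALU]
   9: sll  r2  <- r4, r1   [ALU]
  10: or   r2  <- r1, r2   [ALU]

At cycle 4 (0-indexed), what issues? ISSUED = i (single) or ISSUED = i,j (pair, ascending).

c0: i0 mulh.MUL  RAW r2
c1: i1+i2 xor.ALU;st.MEM  dual
c2: i3 mul.MUL  RAW+WAW r0
c3: i4+i5 or.ALU;mul.MUL  dual
c4: i6 st.MEM  no-port MEM/MEM
c5: i7+i8 st.MEM;and.ALU  dual
c6: i9 sll.ALU  RAW+WAW r2
c7: i10 or.ALU  tail

ISSUED = 6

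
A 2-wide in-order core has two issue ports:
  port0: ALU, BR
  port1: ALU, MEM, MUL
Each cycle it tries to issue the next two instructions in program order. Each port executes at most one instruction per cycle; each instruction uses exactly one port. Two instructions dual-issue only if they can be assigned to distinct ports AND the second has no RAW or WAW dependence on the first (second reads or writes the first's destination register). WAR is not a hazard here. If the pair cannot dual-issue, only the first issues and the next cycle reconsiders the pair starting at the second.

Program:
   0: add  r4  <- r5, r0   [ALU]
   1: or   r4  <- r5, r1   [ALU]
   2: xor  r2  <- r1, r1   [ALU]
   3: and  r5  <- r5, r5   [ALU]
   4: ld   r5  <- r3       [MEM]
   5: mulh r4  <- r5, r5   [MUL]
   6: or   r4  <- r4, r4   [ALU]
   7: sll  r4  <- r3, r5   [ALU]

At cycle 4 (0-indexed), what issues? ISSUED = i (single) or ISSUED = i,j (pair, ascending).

ISSUED = 5

  cy0 -> i0 (add.ALU) WAW r4
  cy1 -> i1,i2 (or.ALU+xor.ALU) 2-wide
  cy2 -> i3 (and.ALU) WAW r5
  cy3 -> i4 (ld.MEM) no-port MEM/MUL
  cy4 -> i5 (mulh.MUL) RAW+WAW r4
  cy5 -> i6 (or.ALU) WAW r4
  cy6 -> i7 (sll.ALU) tail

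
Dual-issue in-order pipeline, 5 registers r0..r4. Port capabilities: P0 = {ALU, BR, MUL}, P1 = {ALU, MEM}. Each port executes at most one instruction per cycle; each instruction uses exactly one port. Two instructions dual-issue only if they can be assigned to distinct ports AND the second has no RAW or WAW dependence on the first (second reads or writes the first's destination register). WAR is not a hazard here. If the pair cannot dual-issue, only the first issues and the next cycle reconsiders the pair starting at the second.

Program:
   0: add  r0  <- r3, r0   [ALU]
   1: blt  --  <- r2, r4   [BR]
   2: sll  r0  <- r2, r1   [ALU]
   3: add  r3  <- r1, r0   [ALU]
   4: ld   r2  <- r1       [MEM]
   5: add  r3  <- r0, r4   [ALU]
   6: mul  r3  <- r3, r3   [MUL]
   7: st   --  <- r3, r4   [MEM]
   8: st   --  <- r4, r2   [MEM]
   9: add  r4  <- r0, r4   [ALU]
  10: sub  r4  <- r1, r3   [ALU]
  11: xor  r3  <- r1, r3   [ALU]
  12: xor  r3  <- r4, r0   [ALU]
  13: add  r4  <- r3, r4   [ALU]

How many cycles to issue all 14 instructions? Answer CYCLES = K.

c0: i0&i1 add.ALU blt.BR  pair
c1: i2 sll.ALU  RAW r0
c2: i3&i4 add.ALU ld.MEM  pair
c3: i5 add.ALU  RAW+WAW r3
c4: i6 mul.MUL  RAW r3
c5: i7 st.MEM  no-port MEM/MEM
c6: i8&i9 st.MEM add.ALU  pair
c7: i10&i11 sub.ALU xor.ALU  pair
c8: i12 xor.ALU  RAW r3
c9: i13 add.ALU  tail

CYCLES = 10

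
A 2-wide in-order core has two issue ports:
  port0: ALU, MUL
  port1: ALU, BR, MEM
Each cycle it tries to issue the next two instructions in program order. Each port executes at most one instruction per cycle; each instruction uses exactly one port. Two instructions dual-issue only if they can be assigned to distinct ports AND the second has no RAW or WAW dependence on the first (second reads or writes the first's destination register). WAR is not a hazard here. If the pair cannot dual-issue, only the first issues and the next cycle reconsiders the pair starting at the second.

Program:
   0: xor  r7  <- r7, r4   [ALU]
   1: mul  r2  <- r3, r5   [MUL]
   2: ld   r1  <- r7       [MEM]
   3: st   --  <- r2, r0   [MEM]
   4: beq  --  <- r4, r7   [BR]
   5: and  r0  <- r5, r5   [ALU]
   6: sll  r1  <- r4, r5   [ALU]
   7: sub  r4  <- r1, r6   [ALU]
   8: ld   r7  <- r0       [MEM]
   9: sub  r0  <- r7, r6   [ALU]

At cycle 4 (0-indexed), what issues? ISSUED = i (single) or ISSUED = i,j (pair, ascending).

#0 head=0: xor;mul i0/i1 2-wide
#1 head=2: ld i2 no-port MEM/MEM
#2 head=3: st i3 no-port MEM/BR
#3 head=4: beq;and i4/i5 2-wide
#4 head=6: sll i6 RAW r1
#5 head=7: sub;ld i7/i8 2-wide
#6 head=9: sub i9 tail

ISSUED = 6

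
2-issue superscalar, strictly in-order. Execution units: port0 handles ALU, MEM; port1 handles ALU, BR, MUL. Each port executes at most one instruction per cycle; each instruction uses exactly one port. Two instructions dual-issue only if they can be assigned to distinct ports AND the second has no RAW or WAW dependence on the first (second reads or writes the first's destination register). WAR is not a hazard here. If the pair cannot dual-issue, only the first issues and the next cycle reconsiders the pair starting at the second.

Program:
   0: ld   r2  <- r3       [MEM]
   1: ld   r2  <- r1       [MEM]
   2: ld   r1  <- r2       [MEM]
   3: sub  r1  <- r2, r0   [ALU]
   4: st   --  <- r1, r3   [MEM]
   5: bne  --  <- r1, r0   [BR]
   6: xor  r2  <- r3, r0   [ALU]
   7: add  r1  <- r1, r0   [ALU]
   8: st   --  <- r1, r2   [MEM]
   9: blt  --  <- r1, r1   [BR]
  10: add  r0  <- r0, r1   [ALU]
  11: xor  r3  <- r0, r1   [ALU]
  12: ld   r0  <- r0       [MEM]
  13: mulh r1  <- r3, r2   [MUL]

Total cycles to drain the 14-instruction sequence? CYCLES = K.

[0] i0  ld  -- no-port MEM/MEM
[1] i1  ld  -- no-port MEM/MEM
[2] i2  ld  -- WAW r1
[3] i3  sub  -- RAW r1
[4] i4,i5  st bne  -- dual
[5] i6,i7  xor add  -- dual
[6] i8,i9  st blt  -- dual
[7] i10  add  -- RAW r0
[8] i11,i12  xor ld  -- dual
[9] i13  mulh  -- tail

CYCLES = 10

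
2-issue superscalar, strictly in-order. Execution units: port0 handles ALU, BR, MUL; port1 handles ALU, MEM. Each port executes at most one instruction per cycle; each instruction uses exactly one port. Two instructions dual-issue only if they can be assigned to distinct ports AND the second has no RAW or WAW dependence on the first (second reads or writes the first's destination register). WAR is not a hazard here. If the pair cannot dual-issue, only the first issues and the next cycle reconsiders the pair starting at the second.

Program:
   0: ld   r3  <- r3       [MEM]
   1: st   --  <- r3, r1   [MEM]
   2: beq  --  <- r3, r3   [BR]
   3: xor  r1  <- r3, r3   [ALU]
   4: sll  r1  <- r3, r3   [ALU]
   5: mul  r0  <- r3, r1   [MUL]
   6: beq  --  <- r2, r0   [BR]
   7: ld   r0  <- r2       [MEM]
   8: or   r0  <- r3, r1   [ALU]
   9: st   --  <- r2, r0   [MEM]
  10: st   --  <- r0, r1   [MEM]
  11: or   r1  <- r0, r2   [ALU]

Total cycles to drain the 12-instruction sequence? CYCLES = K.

[0] i0  ld  -- no-port MEM/MEM
[1] i1+i2  st/beq  -- pair
[2] i3  xor  -- WAW r1
[3] i4  sll  -- RAW r1
[4] i5  mul  -- no-port MUL/BR
[5] i6+i7  beq/ld  -- pair
[6] i8  or  -- RAW r0
[7] i9  st  -- no-port MEM/MEM
[8] i10+i11  st/or  -- pair

CYCLES = 9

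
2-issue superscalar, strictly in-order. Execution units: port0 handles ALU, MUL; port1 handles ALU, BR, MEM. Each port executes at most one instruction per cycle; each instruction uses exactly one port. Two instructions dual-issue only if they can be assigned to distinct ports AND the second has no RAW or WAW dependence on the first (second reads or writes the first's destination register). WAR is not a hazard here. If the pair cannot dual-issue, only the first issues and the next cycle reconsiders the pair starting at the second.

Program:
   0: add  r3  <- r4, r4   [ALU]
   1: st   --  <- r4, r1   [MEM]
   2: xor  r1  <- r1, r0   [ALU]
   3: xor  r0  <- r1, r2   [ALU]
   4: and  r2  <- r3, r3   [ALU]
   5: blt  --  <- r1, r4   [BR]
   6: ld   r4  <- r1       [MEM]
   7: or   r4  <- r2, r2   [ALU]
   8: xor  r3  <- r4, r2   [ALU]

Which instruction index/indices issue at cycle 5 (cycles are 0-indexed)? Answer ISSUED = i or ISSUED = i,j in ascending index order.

0. add+st @i0&i1  | dual
1. xor @i2  | RAW r1
2. xor+and @i3&i4  | dual
3. blt @i5  | no-port BR/MEM
4. ld @i6  | WAW r4
5. or @i7  | RAW r4
6. xor @i8  | tail

ISSUED = 7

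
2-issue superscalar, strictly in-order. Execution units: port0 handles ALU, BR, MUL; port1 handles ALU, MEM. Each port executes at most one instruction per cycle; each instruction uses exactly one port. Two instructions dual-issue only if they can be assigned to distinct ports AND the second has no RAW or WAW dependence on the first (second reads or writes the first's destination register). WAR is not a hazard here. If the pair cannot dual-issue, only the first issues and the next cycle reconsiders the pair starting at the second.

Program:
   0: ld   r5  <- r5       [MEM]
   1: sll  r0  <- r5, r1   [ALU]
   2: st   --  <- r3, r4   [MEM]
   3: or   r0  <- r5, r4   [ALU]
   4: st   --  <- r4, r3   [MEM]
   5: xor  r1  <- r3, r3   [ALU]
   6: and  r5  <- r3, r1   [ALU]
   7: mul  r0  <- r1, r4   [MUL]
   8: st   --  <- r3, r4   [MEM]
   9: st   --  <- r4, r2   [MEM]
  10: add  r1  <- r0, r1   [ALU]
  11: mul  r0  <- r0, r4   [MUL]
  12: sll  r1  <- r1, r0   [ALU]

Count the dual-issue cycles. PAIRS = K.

PAIRS = 4

[0] i0  ld.MEM  -- RAW r5
[1] i1&i2  sll.ALU+st.MEM  -- dual
[2] i3&i4  or.ALU+st.MEM  -- dual
[3] i5  xor.ALU  -- RAW r1
[4] i6&i7  and.ALU+mul.MUL  -- dual
[5] i8  st.MEM  -- no-port MEM/MEM
[6] i9&i10  st.MEM+add.ALU  -- dual
[7] i11  mul.MUL  -- RAW r0
[8] i12  sll.ALU  -- tail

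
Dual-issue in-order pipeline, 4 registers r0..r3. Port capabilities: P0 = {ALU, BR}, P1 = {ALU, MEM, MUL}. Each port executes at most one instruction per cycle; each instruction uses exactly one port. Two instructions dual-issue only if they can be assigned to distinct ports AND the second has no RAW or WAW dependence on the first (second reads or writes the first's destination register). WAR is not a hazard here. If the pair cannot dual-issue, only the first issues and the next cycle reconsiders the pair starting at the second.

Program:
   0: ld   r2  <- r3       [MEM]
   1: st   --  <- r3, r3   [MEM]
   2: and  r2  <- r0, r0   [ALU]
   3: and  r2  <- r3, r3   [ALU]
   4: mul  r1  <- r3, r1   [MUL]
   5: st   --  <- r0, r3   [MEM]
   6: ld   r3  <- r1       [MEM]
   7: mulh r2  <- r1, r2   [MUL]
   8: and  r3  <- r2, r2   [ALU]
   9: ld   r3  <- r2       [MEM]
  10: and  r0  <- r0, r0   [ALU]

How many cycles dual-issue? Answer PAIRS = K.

t=0 i0:ld.MEM ; no-port MEM/MEM
t=1 i1/i2:st.MEM and.ALU ; pair
t=2 i3/i4:and.ALU mul.MUL ; pair
t=3 i5:st.MEM ; no-port MEM/MEM
t=4 i6:ld.MEM ; no-port MEM/MUL
t=5 i7:mulh.MUL ; RAW r2
t=6 i8:and.ALU ; WAW r3
t=7 i9/i10:ld.MEM and.ALU ; pair

PAIRS = 3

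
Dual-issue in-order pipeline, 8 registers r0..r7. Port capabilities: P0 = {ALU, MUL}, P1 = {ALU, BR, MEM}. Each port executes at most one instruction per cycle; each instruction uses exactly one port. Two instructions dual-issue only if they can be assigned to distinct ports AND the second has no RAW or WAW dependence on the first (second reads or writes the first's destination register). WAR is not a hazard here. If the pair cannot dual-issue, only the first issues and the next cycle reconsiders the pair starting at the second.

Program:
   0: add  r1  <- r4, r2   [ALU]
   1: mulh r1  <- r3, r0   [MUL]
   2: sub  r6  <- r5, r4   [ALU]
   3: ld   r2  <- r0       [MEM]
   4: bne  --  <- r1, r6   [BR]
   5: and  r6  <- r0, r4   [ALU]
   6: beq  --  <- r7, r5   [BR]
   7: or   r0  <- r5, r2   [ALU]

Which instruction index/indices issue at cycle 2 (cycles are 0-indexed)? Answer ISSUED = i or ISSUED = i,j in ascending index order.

#0 head=0: add.ALU i0 WAW r1
#1 head=1: mulh.MUL/sub.ALU i1&i2 pair
#2 head=3: ld.MEM i3 no-port MEM/BR
#3 head=4: bne.BR/and.ALU i4&i5 pair
#4 head=6: beq.BR/or.ALU i6&i7 pair

ISSUED = 3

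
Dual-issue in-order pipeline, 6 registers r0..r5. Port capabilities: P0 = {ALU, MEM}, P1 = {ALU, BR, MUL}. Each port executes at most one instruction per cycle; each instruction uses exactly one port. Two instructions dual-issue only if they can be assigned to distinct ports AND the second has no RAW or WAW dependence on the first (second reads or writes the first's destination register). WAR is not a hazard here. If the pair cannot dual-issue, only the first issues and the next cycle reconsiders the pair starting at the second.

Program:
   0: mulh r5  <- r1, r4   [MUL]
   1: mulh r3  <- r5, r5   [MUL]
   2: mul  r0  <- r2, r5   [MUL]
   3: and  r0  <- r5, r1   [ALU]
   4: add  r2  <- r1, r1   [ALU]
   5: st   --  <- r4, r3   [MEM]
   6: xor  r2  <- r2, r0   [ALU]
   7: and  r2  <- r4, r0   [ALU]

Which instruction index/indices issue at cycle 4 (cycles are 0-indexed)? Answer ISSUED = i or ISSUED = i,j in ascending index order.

ISSUED = 5,6

  cy0 -> i0 (mulh) no-port MUL/MUL
  cy1 -> i1 (mulh) no-port MUL/MUL
  cy2 -> i2 (mul) WAW r0
  cy3 -> i3&i4 (and+add) dual
  cy4 -> i5&i6 (st+xor) dual
  cy5 -> i7 (and) tail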